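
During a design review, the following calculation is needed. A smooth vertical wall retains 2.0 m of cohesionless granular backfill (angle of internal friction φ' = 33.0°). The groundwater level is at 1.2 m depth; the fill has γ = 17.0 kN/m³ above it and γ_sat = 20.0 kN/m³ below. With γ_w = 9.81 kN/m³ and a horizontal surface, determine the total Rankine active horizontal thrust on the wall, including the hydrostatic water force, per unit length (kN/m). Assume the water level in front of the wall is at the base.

12.5 kN/m

K_a = tan²(45° − φ/2) = 0.2948.
γ' = 20.0 − 9.81 = 10.19 kN/m³. Depth below WT = 0.8 m.
σ'_h at WT = K_a γ d_w = 6.014 kPa; at base = 6.014 + K_a γ' × 0.8 = 8.417 kPa.
P₁ (0–1.2 m) = ½×6.014×1.2 = 3.608. P₂ (1.2–2.0 m) = ½(6.014+8.417)×0.8 = 5.772.
P_w = ½ γ_w h₂² = 0.5×9.81×0.8² = 3.139. Total = 3.608+5.772+3.139 = 12.52 kN/m.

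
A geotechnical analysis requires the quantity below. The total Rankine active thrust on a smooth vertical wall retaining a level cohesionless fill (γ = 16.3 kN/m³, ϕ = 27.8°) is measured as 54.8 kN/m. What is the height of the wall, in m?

4.30 m

K_a = 0.3639. P_a = ½ K_a γ H² ⇒ H = √(2P_a/(K_a γ)).
H = √(2×54.8/(0.3639×16.3)) = 4.299 m.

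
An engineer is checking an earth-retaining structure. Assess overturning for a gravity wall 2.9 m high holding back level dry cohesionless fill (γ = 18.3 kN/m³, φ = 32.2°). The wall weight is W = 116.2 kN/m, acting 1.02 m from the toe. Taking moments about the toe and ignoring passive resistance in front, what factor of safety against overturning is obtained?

5.23

K_a = tan²(45° − 32.2°/2) = 0.3047.
P_a = ½K_aγH² = 0.5×0.3047×18.3×2.9² = 23.45 kN/m, acting at H/3 = 0.9667 m above the base.
Overturning moment M_o = P_a × H/3 = 23.45 × 0.9667 = 22.67.
Resisting moment M_r = W × 1.02 = 116.2 × 1.02 = 118.5.
FS_overturning = M_r/M_o = 118.5/22.67 = 5.229.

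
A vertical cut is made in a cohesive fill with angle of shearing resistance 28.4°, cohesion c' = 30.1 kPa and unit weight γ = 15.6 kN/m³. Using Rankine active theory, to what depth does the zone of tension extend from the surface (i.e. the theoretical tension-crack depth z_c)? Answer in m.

K_a = tan²(45° − 28.4°/2) = 0.3554; √K_a = 0.5961.
The active pressure is zero where K_a γ z = 2c√K_a, so z_c = 2c/(γ√K_a) = 2×30.1/(15.6×0.5961) = 6.473 m.

6.47 m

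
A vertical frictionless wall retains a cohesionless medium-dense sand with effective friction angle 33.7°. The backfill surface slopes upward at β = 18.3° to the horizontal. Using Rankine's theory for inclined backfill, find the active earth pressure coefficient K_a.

K_a = cos β · (cos β − √(cos²β − cos²φ)) / (cos β + √(cos²β − cos²φ)).
cos β = 0.9494, cos φ = 0.8320, √(cos²β − cos²φ) = 0.4575.
K_a = 0.9494 × (0.9494 − 0.4575)/(0.9494 + 0.4575) = 0.3320.

0.332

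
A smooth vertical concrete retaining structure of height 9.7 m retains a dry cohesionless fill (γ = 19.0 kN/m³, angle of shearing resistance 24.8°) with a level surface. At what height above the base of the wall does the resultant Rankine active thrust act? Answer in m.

3.23 m

K_a = 0.4090.
The pressure distribution is triangular, so the resultant acts at H/3 above the base = 9.7/3 = 3.233 m.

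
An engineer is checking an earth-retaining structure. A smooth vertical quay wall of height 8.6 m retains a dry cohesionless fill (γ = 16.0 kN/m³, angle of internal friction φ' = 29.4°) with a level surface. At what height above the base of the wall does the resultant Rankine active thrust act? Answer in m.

2.87 m

K_a = 0.3415.
The pressure distribution is triangular, so the resultant acts at H/3 above the base = 8.6/3 = 2.867 m.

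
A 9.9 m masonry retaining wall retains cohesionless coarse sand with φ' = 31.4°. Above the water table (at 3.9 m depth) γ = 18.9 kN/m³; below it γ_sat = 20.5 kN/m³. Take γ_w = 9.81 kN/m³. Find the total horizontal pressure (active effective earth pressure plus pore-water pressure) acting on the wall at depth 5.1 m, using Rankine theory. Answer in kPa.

K_a = (1 − sin φ)/(1 + sin φ) = 0.3149.
γ' = 20.5 − 9.81 = 10.69 kN/m³.
Effective vertical stress at 5.1 m: σ'_v = 18.9×3.9 + 10.69×1.20 = 86.54 kPa.
σ'_h = K_a σ'_v = 0.3149 × 86.54 = 27.25 kPa; u = γ_w × 1.20 = 11.77 kPa.
Total σ_h = 27.25 + 11.77 = 39.02 kPa.

39.0 kPa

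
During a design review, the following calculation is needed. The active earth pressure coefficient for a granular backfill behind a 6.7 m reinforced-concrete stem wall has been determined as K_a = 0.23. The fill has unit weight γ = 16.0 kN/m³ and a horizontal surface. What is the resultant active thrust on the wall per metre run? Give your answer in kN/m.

82.6 kN/m

P = ½ K_a γ H² = 0.5 × 0.23 × 16.0 × 6.7² = 82.60 kN/m.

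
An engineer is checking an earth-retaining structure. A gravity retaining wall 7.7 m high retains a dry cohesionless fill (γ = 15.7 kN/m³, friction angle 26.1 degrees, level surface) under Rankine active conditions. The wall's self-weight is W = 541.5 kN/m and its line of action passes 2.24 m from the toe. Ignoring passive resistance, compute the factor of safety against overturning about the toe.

2.61

K_a = tan²(45° − 26.1°/2) = 0.3889.
P_a = ½K_aγH² = 0.5×0.3889×15.7×7.7² = 181.0 kN/m, acting at H/3 = 2.567 m above the base.
Overturning moment M_o = P_a × H/3 = 181.0 × 2.567 = 464.6.
Resisting moment M_r = W × 2.24 = 541.5 × 2.24 = 1213.
FS_overturning = M_r/M_o = 1213/464.6 = 2.611.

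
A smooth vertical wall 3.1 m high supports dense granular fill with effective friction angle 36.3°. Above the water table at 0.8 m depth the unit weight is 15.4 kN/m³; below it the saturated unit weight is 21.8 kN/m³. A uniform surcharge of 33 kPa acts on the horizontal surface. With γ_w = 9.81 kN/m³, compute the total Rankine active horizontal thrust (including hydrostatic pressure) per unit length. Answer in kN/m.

68.8 kN/m

K_a = tan²(45° − φ/2) = 0.2563.
γ' = 21.8 − 9.81 = 11.99 kN/m³. h₂ = H − d_w = 2.3 m.
σ'_h: at surface K_a·q = 8.457; at WT K_a(q+γd_w) = 11.61; at base K_a(q+γd_w+γ'h₂) = 18.68 kPa.
P₁ = ½(8.457+11.61)×0.8 = 8.028; P₂ = ½(11.61+18.68)×2.3 = 34.84; P_w = ½γ_w h₂² = 25.95.
Total = 8.028+34.84+25.95 = 68.82 kN/m.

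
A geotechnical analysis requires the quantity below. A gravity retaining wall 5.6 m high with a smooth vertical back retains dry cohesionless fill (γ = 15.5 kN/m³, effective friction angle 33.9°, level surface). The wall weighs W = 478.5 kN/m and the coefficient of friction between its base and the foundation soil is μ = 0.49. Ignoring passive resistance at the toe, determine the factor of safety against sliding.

K_a = tan²(45° − 33.9°/2) = 0.2839.
P_a = ½K_aγH² = 0.5×0.2839×15.5×5.6² = 69.00 kN/m, acting at H/3 = 1.867 m above the base.
FS_sliding = μW / P_a = 0.49×478.5 / 69.00 = 3.398.

3.40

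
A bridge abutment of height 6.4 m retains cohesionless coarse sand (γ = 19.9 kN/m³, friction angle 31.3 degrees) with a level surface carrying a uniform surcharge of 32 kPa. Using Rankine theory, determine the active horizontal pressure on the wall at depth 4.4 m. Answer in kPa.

37.8 kPa

K_a = (1 − sin φ)/(1 + sin φ) = 0.3162.
σ_v = γz + q = 19.9 × 4.4 + 32 = 119.6 kPa.
σ_h = K_a σ_v = 0.3162 × 119.6 = 37.81 kPa.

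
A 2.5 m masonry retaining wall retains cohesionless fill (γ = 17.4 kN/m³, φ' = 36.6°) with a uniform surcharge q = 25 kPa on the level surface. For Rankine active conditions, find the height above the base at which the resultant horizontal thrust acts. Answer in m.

1.06 m

K_a = 0.2530.
Triangular part P₁ = ½K_aγH² = 13.75 at H/3 = 0.8333 m; rectangular part P₂ = K_a q H = 15.81 at H/2 = 1.250 m.
ȳ = (P₁·0.8333 + P₂·1.250)/(P₁+P₂) = 1.056 m.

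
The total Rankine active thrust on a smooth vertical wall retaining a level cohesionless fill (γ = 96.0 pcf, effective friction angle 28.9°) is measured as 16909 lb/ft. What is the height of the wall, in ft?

K_a = 0.3484. P_a = ½ K_a γ H² ⇒ H = √(2P_a/(K_a γ)).
H = √(2×16909/(0.3484×96.0)) = 31.80 ft.

31.8 ft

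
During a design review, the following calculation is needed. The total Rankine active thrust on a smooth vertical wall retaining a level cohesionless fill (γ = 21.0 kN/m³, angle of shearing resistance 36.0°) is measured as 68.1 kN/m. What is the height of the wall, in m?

5.00 m

K_a = 0.2596. P_a = ½ K_a γ H² ⇒ H = √(2P_a/(K_a γ)).
H = √(2×68.1/(0.2596×21.0)) = 4.998 m.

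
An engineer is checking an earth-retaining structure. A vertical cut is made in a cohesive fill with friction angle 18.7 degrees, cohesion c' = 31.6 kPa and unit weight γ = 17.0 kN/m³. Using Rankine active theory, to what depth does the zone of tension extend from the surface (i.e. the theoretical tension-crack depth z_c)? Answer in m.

K_a = tan²(45° − 18.7°/2) = 0.5144; √K_a = 0.7173.
The active pressure is zero where K_a γ z = 2c√K_a, so z_c = 2c/(γ√K_a) = 2×31.6/(17.0×0.7173) = 5.183 m.

5.18 m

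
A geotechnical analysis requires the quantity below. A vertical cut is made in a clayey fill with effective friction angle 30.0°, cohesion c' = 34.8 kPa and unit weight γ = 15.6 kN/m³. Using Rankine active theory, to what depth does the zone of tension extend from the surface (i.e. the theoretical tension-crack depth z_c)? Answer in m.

K_a = tan²(45° − 30.0°/2) = 0.3333; √K_a = 0.5774.
The active pressure is zero where K_a γ z = 2c√K_a, so z_c = 2c/(γ√K_a) = 2×34.8/(15.6×0.5774) = 7.728 m.

7.73 m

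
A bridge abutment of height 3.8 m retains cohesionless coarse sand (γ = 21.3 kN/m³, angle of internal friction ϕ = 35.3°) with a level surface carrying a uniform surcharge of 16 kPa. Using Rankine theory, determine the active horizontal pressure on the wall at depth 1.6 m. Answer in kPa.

13.4 kPa

K_a = (1 − sin φ)/(1 + sin φ) = 0.2675.
σ_v = γz + q = 21.3 × 1.6 + 16 = 50.08 kPa.
σ_h = K_a σ_v = 0.2675 × 50.08 = 13.40 kPa.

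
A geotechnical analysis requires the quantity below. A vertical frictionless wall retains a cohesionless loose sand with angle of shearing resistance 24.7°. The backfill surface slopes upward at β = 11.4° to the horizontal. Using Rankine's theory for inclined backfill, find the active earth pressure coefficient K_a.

0.445

K_a = cos β · (cos β − √(cos²β − cos²φ)) / (cos β + √(cos²β − cos²φ)).
cos β = 0.9803, cos φ = 0.9085, √(cos²β − cos²φ) = 0.3682.
K_a = 0.9803 × (0.9803 − 0.3682)/(0.9803 + 0.3682) = 0.4450.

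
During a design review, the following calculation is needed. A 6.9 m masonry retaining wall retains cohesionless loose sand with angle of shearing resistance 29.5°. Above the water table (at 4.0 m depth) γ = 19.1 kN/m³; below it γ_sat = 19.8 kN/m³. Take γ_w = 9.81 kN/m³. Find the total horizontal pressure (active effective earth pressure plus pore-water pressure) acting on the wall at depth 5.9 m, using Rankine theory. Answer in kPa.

K_a = (1 − sin φ)/(1 + sin φ) = 0.3401.
γ' = 19.8 − 9.81 = 9.990 kN/m³.
Effective vertical stress at 5.9 m: σ'_v = 19.1×4.0 + 9.990×1.90 = 95.38 kPa.
σ'_h = K_a σ'_v = 0.3401 × 95.38 = 32.44 kPa; u = γ_w × 1.90 = 18.64 kPa.
Total σ_h = 32.44 + 18.64 = 51.08 kPa.

51.1 kPa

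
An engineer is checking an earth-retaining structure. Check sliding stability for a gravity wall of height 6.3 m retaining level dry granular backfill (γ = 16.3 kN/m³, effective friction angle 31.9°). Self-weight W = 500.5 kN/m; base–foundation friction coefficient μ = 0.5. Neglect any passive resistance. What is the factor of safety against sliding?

K_a = tan²(45° − 31.9°/2) = 0.3085.
P_a = ½K_aγH² = 0.5×0.3085×16.3×6.3² = 99.80 kN/m, acting at H/3 = 2.100 m above the base.
FS_sliding = μW / P_a = 0.5×500.5 / 99.80 = 2.508.

2.51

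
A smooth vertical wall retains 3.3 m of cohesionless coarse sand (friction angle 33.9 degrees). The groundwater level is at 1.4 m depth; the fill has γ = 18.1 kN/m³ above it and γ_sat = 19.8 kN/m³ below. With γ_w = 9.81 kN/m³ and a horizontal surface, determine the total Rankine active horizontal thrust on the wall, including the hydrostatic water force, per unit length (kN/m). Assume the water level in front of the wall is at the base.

K_a = tan²(45° − φ/2) = 0.2839.
γ' = 19.8 − 9.81 = 9.990 kN/m³. Depth below WT = 1.9 m.
σ'_h at WT = K_a γ d_w = 7.194 kPa; at base = 7.194 + K_a γ' × 1.9 = 12.58 kPa.
P₁ (0–1.4 m) = ½×7.194×1.4 = 5.036. P₂ (1.4–3.3 m) = ½(7.194+12.58)×1.9 = 18.79.
P_w = ½ γ_w h₂² = 0.5×9.81×1.9² = 17.71. Total = 5.036+18.79+17.71 = 41.53 kN/m.

41.5 kN/m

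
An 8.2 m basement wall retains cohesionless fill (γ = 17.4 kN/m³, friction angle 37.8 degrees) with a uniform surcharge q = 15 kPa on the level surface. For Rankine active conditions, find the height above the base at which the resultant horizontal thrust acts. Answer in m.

K_a = 0.2400.
Triangular part P₁ = ½K_aγH² = 140.4 at H/3 = 2.733 m; rectangular part P₂ = K_a q H = 29.52 at H/2 = 4.100 m.
ȳ = (P₁·2.733 + P₂·4.100)/(P₁+P₂) = 2.971 m.

2.97 m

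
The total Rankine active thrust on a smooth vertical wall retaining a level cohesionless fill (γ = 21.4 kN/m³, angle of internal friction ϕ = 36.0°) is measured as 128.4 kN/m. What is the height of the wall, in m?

K_a = 0.2596. P_a = ½ K_a γ H² ⇒ H = √(2P_a/(K_a γ)).
H = √(2×128.4/(0.2596×21.4)) = 6.799 m.

6.80 m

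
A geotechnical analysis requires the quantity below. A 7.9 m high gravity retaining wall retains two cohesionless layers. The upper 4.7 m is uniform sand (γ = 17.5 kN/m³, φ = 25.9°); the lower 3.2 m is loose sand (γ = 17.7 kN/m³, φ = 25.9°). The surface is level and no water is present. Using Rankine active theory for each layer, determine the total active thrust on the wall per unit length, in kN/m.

214 kN/m

K_a1 = tan²(45°−25.9°/2) = 0.3920; K_a2 = tan²(45°−25.9°/2) = 0.3920.
Layer 1: σ at base = K_a1 γ₁ h₁ = 32.24 kPa; P₁ = ½×32.24×4.7 = 75.76.
Layer 2: σ_v at top = γ₁h₁ = 82.25; σ_h top = K_a2×82.25 = 32.24; σ_h base = K_a2×(82.25+17.7×3.2) = 54.44.
P₂ = ½(32.24+54.44)×3.2 = 138.7. Total P_a = 75.76+138.7 = 214.5 kN/m.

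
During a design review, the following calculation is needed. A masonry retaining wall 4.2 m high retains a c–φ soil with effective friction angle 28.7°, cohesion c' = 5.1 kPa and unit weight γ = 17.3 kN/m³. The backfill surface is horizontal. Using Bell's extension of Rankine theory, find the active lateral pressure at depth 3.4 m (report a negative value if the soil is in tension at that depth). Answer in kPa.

14.6 kPa

K_a = (1 − sin φ)/(1 + sin φ) = 0.3511.
σ_a = K_a γ z − 2c√K_a = 0.3511×17.3×3.4 − 2×5.1×0.5926 = 14.61 kPa.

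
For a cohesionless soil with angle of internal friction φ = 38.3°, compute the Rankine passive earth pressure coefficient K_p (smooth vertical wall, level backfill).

4.26

K_p = (1 + sin φ)/(1 − sin φ) = tan²(45° + 38.3°/2) = 4.260.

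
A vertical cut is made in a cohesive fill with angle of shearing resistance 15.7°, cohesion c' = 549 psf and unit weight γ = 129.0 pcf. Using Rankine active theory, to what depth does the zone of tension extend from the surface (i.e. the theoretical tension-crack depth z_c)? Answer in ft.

K_a = tan²(45° − 15.7°/2) = 0.5741; √K_a = 0.7577.
The active pressure is zero where K_a γ z = 2c√K_a, so z_c = 2c/(γ√K_a) = 2×549/(129.0×0.7577) = 11.23 ft.

11.2 ft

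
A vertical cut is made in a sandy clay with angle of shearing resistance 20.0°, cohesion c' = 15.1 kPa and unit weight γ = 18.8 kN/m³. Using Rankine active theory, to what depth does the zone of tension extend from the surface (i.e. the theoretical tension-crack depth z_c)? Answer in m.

2.29 m

K_a = tan²(45° − 20.0°/2) = 0.4903; √K_a = 0.7002.
The active pressure is zero where K_a γ z = 2c√K_a, so z_c = 2c/(γ√K_a) = 2×15.1/(18.8×0.7002) = 2.294 m.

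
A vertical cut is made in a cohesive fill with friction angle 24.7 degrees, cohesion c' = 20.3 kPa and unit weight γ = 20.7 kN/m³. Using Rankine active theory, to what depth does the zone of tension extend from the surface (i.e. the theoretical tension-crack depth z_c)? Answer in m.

3.06 m

K_a = tan²(45° − 24.7°/2) = 0.4106; √K_a = 0.6408.
The active pressure is zero where K_a γ z = 2c√K_a, so z_c = 2c/(γ√K_a) = 2×20.3/(20.7×0.6408) = 3.061 m.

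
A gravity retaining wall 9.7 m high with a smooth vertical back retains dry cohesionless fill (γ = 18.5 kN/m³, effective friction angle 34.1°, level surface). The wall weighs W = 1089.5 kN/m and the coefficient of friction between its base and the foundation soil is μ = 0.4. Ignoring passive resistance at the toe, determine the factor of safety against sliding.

1.78

K_a = tan²(45° − 34.1°/2) = 0.2815.
P_a = ½K_aγH² = 0.5×0.2815×18.5×9.7² = 245.0 kN/m, acting at H/3 = 3.233 m above the base.
FS_sliding = μW / P_a = 0.4×1089.5 / 245.0 = 1.779.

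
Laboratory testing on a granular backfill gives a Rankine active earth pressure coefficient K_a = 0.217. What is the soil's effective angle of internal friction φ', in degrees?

K_a = tan²(45° − φ/2) ⇒ 45° − φ/2 = arctan(√0.217) = 24.98°.
φ = 2(45° − 24.98°) = 40.04°.

40.0°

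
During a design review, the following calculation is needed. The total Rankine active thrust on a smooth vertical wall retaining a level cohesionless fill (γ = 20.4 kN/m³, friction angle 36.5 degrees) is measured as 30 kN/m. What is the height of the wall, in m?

3.40 m

K_a = 0.2541. P_a = ½ K_a γ H² ⇒ H = √(2P_a/(K_a γ)).
H = √(2×30/(0.2541×20.4)) = 3.402 m.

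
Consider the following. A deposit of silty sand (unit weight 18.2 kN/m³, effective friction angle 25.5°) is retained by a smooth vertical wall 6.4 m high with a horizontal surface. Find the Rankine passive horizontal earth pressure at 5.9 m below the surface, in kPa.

K_p = (1 + sin φ)/(1 − sin φ) = 2.512.
σ_h = K_p γ z = 2.512 × 18.2 × 5.9 = 269.7 kPa.

270 kPa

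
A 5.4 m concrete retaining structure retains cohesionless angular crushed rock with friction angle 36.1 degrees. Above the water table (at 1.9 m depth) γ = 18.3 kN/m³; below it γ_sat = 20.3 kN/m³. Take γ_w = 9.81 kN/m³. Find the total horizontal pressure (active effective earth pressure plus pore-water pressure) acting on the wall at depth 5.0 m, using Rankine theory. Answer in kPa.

47.8 kPa

K_a = (1 − sin φ)/(1 + sin φ) = 0.2585.
γ' = 20.3 − 9.81 = 10.49 kN/m³.
Effective vertical stress at 5.0 m: σ'_v = 18.3×1.9 + 10.49×3.10 = 67.29 kPa.
σ'_h = K_a σ'_v = 0.2585 × 67.29 = 17.39 kPa; u = γ_w × 3.10 = 30.41 kPa.
Total σ_h = 17.39 + 30.41 = 47.81 kPa.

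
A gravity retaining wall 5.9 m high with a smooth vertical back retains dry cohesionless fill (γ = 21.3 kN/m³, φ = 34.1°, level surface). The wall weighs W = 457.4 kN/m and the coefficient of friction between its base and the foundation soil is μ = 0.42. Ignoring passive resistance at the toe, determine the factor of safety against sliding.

1.84

K_a = tan²(45° − 34.1°/2) = 0.2815.
P_a = ½K_aγH² = 0.5×0.2815×21.3×5.9² = 104.4 kN/m, acting at H/3 = 1.967 m above the base.
FS_sliding = μW / P_a = 0.42×457.4 / 104.4 = 1.841.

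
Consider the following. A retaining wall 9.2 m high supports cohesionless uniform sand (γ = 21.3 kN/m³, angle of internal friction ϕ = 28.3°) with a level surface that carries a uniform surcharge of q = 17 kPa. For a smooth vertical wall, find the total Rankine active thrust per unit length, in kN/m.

377 kN/m

K_a = tan²(45° − φ/2) = 0.3568.
Soil triangle: ½ K_a γ H² = 0.5×0.3568×21.3×9.2² = 321.6 kN/m.
Surcharge rectangle: K_a q H = 0.3568×17×9.2 = 55.80 kN/m.
Total = 321.6 + 55.80 = 377.4 kN/m.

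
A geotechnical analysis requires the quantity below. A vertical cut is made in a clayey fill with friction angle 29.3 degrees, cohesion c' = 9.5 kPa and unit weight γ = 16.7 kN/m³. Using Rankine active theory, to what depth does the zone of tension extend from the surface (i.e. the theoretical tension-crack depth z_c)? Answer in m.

1.94 m

K_a = tan²(45° − 29.3°/2) = 0.3428; √K_a = 0.5855.
The active pressure is zero where K_a γ z = 2c√K_a, so z_c = 2c/(γ√K_a) = 2×9.5/(16.7×0.5855) = 1.943 m.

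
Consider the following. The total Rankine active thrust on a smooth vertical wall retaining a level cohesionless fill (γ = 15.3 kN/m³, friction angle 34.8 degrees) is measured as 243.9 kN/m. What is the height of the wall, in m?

10.8 m

K_a = 0.2733. P_a = ½ K_a γ H² ⇒ H = √(2P_a/(K_a γ)).
H = √(2×243.9/(0.2733×15.3)) = 10.80 m.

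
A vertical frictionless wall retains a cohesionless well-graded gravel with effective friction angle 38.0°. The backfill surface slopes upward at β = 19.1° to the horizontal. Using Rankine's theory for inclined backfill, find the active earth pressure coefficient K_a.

0.273

K_a = cos β · (cos β − √(cos²β − cos²φ)) / (cos β + √(cos²β − cos²φ)).
cos β = 0.9449, cos φ = 0.7880, √(cos²β − cos²φ) = 0.5215.
K_a = 0.9449 × (0.9449 − 0.5215)/(0.9449 + 0.5215) = 0.2729.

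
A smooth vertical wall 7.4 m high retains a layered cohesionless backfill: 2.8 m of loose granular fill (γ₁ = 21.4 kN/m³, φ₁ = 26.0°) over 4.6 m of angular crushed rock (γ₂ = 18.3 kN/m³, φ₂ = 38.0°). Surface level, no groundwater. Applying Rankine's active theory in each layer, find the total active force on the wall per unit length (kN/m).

144 kN/m

K_a1 = tan²(45°−26.0°/2) = 0.3905; K_a2 = tan²(45°−38.0°/2) = 0.2379.
Layer 1: σ at base = K_a1 γ₁ h₁ = 23.40 kPa; P₁ = ½×23.40×2.8 = 32.76.
Layer 2: σ_v at top = γ₁h₁ = 59.92; σ_h top = K_a2×59.92 = 14.25; σ_h base = K_a2×(59.92+18.3×4.6) = 34.28.
P₂ = ½(14.25+34.28)×4.6 = 111.6. Total P_a = 32.76+111.6 = 144.4 kN/m.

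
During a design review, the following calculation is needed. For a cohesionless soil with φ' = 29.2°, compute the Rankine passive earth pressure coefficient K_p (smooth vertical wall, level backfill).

2.91

K_p = (1 + sin φ)/(1 − sin φ) = tan²(45° + 29.2°/2) = 2.905.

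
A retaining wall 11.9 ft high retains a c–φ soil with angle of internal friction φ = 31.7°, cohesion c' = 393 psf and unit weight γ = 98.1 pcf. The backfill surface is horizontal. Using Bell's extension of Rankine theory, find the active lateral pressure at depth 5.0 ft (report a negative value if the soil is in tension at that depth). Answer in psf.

-286 psf

K_a = (1 − sin φ)/(1 + sin φ) = 0.3111.
σ_a = K_a γ z − 2c√K_a = 0.3111×98.1×5.0 − 2×393×0.5577 = -285.8 psf.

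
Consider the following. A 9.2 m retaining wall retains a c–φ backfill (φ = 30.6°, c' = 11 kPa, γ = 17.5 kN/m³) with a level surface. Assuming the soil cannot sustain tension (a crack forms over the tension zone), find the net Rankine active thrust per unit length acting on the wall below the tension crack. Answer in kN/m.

139 kN/m

K_a = 0.3253; √K_a = 0.5704.
Tension-crack depth z_c = 2c/(γ√K_a) = 2×11/(17.5×0.5704) = 2.204 m.
σ_a at base = K_a γ H − 2c√K_a = 0.3253×17.5×9.2 − 2×11×0.5704 = 39.83 kPa.
P_a = ½ × 39.83 × (H − z_c) = 0.5×39.83×6.996 = 139.3 kN/m.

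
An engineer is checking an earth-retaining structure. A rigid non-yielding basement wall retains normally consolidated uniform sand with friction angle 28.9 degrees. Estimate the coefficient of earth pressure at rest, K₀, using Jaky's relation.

0.517

K₀ = 1 − sin φ' = 1 − sin 28.9° = 0.5167.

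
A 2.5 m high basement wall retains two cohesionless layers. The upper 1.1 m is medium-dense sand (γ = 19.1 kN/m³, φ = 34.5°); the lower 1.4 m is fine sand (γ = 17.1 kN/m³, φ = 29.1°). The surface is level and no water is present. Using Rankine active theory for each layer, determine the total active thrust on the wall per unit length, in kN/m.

19.2 kN/m

K_a1 = tan²(45°−34.5°/2) = 0.2768; K_a2 = tan²(45°−29.1°/2) = 0.3456.
Layer 1: σ at base = K_a1 γ₁ h₁ = 5.816 kPa; P₁ = ½×5.816×1.1 = 3.199.
Layer 2: σ_v at top = γ₁h₁ = 21.01; σ_h top = K_a2×21.01 = 7.261; σ_h base = K_a2×(21.01+17.1×1.4) = 15.53.
P₂ = ½(7.261+15.53)×1.4 = 15.96. Total P_a = 3.199+15.96 = 19.16 kN/m.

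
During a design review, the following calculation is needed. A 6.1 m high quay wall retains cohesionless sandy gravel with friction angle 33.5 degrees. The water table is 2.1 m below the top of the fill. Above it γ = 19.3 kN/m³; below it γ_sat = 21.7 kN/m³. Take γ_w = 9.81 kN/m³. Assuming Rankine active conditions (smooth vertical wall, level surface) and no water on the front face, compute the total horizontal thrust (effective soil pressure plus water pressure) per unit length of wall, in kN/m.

165 kN/m

K_a = tan²(45° − φ/2) = 0.2887.
γ' = 21.7 − 9.81 = 11.89 kN/m³. Depth below WT = 4.0 m.
σ'_h at WT = K_a γ d_w = 11.70 kPa; at base = 11.70 + K_a γ' × 4.0 = 25.43 kPa.
P₁ (0–2.1 m) = ½×11.70×2.1 = 12.29. P₂ (2.1–6.1 m) = ½(11.70+25.43)×4.0 = 74.27.
P_w = ½ γ_w h₂² = 0.5×9.81×4.0² = 78.48. Total = 12.29+74.27+78.48 = 165.0 kN/m.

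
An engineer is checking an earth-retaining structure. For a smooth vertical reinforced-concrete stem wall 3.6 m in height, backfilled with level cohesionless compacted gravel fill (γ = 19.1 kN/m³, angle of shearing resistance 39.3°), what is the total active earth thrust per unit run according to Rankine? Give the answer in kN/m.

K_a = tan²(45° − φ/2) = 0.2245.
P_a = ½ K_a γ H² = 0.5 × 0.2245 × 19.1 × 3.6² = 27.78 kN/m.

27.8 kN/m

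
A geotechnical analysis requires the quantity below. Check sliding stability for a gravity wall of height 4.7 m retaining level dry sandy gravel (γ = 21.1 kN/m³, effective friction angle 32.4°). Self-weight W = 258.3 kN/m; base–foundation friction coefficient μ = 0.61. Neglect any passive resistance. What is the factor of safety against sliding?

K_a = tan²(45° − 32.4°/2) = 0.3022.
P_a = ½K_aγH² = 0.5×0.3022×21.1×4.7² = 70.43 kN/m, acting at H/3 = 1.567 m above the base.
FS_sliding = μW / P_a = 0.61×258.3 / 70.43 = 2.237.

2.24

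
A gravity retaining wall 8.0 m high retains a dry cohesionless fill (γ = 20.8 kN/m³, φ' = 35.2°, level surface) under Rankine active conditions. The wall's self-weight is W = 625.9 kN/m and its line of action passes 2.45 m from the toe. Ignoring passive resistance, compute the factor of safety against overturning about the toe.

3.22

K_a = tan²(45° − 35.2°/2) = 0.2687.
P_a = ½K_aγH² = 0.5×0.2687×20.8×8.0² = 178.8 kN/m, acting at H/3 = 2.667 m above the base.
Overturning moment M_o = P_a × H/3 = 178.8 × 2.667 = 476.9.
Resisting moment M_r = W × 2.45 = 625.9 × 2.45 = 1533.
FS_overturning = M_r/M_o = 1533/476.9 = 3.215.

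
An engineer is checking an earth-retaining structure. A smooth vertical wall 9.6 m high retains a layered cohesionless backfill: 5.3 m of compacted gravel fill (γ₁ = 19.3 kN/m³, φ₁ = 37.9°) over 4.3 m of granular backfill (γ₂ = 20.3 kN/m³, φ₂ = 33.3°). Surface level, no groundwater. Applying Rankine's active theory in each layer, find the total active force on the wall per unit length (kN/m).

247 kN/m

K_a1 = tan²(45°−37.9°/2) = 0.2389; K_a2 = tan²(45°−33.3°/2) = 0.2911.
Layer 1: σ at base = K_a1 γ₁ h₁ = 24.44 kPa; P₁ = ½×24.44×5.3 = 64.77.
Layer 2: σ_v at top = γ₁h₁ = 102.3; σ_h top = K_a2×102.3 = 29.78; σ_h base = K_a2×(102.3+20.3×4.3) = 55.19.
P₂ = ½(29.78+55.19)×4.3 = 182.7. Total P_a = 64.77+182.7 = 247.5 kN/m.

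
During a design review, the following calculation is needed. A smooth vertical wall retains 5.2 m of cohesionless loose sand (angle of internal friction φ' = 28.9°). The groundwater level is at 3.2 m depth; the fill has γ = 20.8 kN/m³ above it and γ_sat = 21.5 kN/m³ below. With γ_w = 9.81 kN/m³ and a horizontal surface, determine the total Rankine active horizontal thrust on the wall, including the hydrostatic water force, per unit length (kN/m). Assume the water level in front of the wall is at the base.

K_a = tan²(45° − φ/2) = 0.3484.
γ' = 21.5 − 9.81 = 11.69 kN/m³. Depth below WT = 2.0 m.
σ'_h at WT = K_a γ d_w = 23.19 kPa; at base = 23.19 + K_a γ' × 2.0 = 31.33 kPa.
P₁ (0–3.2 m) = ½×23.19×3.2 = 37.10. P₂ (3.2–5.2 m) = ½(23.19+31.33)×2.0 = 54.52.
P_w = ½ γ_w h₂² = 0.5×9.81×2.0² = 19.62. Total = 37.10+54.52+19.62 = 111.2 kN/m.

111 kN/m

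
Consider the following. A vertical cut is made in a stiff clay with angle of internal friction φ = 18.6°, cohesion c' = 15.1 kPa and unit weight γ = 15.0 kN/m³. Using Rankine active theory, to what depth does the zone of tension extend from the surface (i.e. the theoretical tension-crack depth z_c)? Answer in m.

2.80 m

K_a = tan²(45° − 18.6°/2) = 0.5163; √K_a = 0.7186.
The active pressure is zero where K_a γ z = 2c√K_a, so z_c = 2c/(γ√K_a) = 2×15.1/(15.0×0.7186) = 2.802 m.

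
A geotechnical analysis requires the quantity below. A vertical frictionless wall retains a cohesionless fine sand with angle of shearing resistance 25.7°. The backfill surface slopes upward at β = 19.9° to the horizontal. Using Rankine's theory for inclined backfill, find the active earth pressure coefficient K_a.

0.522

K_a = cos β · (cos β − √(cos²β − cos²φ)) / (cos β + √(cos²β − cos²φ)).
cos β = 0.9403, cos φ = 0.9011, √(cos²β − cos²φ) = 0.2687.
K_a = 0.9403 × (0.9403 − 0.2687)/(0.9403 + 0.2687) = 0.5223.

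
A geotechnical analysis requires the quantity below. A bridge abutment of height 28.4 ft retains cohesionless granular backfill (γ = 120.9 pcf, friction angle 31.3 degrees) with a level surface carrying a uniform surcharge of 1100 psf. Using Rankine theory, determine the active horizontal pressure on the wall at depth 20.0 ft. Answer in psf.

K_a = (1 − sin φ)/(1 + sin φ) = 0.3162.
σ_v = γz + q = 120.9 × 20.0 + 1100 = 3518 psf.
σ_h = K_a σ_v = 0.3162 × 3518 = 1112 psf.

1110 psf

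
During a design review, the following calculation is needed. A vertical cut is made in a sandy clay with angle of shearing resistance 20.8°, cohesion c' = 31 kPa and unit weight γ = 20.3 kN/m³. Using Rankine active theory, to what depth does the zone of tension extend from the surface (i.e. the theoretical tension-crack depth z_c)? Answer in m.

4.43 m

K_a = tan²(45° − 20.8°/2) = 0.4759; √K_a = 0.6899.
The active pressure is zero where K_a γ z = 2c√K_a, so z_c = 2c/(γ√K_a) = 2×31/(20.3×0.6899) = 4.427 m.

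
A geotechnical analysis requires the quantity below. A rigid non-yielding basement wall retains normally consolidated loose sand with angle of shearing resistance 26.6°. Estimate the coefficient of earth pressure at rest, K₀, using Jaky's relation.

K₀ = 1 − sin φ' = 1 − sin 26.6° = 0.5522.

0.552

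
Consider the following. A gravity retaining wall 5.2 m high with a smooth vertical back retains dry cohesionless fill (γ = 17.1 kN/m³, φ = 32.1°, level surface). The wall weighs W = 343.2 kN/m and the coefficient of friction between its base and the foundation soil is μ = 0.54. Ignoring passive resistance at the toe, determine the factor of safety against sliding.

K_a = tan²(45° − 32.1°/2) = 0.3060.
P_a = ½K_aγH² = 0.5×0.3060×17.1×5.2² = 70.74 kN/m, acting at H/3 = 1.733 m above the base.
FS_sliding = μW / P_a = 0.54×343.2 / 70.74 = 2.620.

2.62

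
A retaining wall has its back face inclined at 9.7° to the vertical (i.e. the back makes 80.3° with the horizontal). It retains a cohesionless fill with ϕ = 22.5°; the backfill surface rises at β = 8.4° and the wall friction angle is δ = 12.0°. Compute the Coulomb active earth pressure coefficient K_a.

0.549

K_a = sin²(α+φ) / [sin²α · sin(α−δ) · (1 + √{sin(φ+δ)sin(φ−β) / (sin(α−δ)sin(α+β))})²].
With α = 80.3°, φ = 22.5°, δ = 12.0°, β = 8.4°: K_a = 0.5488.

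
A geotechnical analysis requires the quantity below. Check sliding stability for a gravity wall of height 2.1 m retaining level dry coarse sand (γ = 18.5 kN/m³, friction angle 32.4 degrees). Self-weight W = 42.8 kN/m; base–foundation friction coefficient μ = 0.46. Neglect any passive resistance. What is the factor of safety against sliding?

1.60

K_a = tan²(45° − 32.4°/2) = 0.3022.
P_a = ½K_aγH² = 0.5×0.3022×18.5×2.1² = 12.33 kN/m, acting at H/3 = 0.7000 m above the base.
FS_sliding = μW / P_a = 0.46×42.8 / 12.33 = 1.597.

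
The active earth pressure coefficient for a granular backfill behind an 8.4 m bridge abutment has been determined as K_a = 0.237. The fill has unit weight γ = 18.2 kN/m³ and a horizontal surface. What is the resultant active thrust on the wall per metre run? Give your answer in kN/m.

P = ½ K_a γ H² = 0.5 × 0.237 × 18.2 × 8.4² = 152.2 kN/m.

152 kN/m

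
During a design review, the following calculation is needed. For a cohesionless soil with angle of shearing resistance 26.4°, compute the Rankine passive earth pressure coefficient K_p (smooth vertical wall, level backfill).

K_p = (1 + sin φ)/(1 − sin φ) = tan²(45° + 26.4°/2) = 2.601.

2.60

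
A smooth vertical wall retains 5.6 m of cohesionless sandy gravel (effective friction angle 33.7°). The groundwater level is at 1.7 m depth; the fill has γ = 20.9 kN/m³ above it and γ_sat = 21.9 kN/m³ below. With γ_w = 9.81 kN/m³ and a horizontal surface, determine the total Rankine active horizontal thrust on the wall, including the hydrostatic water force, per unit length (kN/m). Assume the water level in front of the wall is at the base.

149 kN/m

K_a = tan²(45° − φ/2) = 0.2863.
γ' = 21.9 − 9.81 = 12.09 kN/m³. Depth below WT = 3.9 m.
σ'_h at WT = K_a γ d_w = 10.17 kPa; at base = 10.17 + K_a γ' × 3.9 = 23.67 kPa.
P₁ (0–1.7 m) = ½×10.17×1.7 = 8.646. P₂ (1.7–5.6 m) = ½(10.17+23.67)×3.9 = 66.00.
P_w = ½ γ_w h₂² = 0.5×9.81×3.9² = 74.61. Total = 8.646+66.00+74.61 = 149.2 kN/m.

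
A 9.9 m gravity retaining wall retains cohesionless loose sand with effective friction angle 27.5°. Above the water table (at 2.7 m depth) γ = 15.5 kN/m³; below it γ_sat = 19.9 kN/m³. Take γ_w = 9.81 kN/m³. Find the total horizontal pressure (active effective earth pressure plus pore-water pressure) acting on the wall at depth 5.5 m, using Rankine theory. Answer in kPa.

53.3 kPa

K_a = (1 − sin φ)/(1 + sin φ) = 0.3682.
γ' = 19.9 − 9.81 = 10.09 kN/m³.
Effective vertical stress at 5.5 m: σ'_v = 15.5×2.7 + 10.09×2.80 = 70.10 kPa.
σ'_h = K_a σ'_v = 0.3682 × 70.10 = 25.81 kPa; u = γ_w × 2.80 = 27.47 kPa.
Total σ_h = 25.81 + 27.47 = 53.28 kPa.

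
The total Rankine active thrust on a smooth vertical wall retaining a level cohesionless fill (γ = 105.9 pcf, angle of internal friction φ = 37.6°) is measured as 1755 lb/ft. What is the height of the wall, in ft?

11.7 ft

K_a = 0.2421. P_a = ½ K_a γ H² ⇒ H = √(2P_a/(K_a γ)).
H = √(2×1755/(0.2421×105.9)) = 11.70 ft.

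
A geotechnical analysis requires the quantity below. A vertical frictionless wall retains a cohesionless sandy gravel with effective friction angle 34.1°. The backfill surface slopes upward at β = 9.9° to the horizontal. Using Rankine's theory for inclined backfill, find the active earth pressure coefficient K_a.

K_a = cos β · (cos β − √(cos²β − cos²φ)) / (cos β + √(cos²β − cos²φ)).
cos β = 0.9851, cos φ = 0.8281, √(cos²β − cos²φ) = 0.5336.
K_a = 0.9851 × (0.9851 − 0.5336)/(0.9851 + 0.5336) = 0.2928.

0.293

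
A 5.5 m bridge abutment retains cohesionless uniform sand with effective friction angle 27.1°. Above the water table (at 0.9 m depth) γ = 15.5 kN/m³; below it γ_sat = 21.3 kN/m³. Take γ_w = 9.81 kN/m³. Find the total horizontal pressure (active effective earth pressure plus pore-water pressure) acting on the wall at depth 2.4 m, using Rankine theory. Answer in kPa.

26.4 kPa

K_a = (1 − sin φ)/(1 + sin φ) = 0.3741.
γ' = 21.3 − 9.81 = 11.49 kN/m³.
Effective vertical stress at 2.4 m: σ'_v = 15.5×0.9 + 11.49×1.50 = 31.19 kPa.
σ'_h = K_a σ'_v = 0.3741 × 31.19 = 11.66 kPa; u = γ_w × 1.50 = 14.71 kPa.
Total σ_h = 11.66 + 14.71 = 26.38 kPa.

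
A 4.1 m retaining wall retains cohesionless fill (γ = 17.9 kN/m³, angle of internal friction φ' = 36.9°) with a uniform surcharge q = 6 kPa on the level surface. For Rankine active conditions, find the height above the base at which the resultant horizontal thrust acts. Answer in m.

K_a = 0.2497.
Triangular part P₁ = ½K_aγH² = 37.56 at H/3 = 1.367 m; rectangular part P₂ = K_a q H = 6.142 at H/2 = 2.050 m.
ȳ = (P₁·1.367 + P₂·2.050)/(P₁+P₂) = 1.463 m.

1.46 m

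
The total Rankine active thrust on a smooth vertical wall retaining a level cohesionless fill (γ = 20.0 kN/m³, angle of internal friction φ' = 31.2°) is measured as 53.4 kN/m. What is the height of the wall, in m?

K_a = 0.3175. P_a = ½ K_a γ H² ⇒ H = √(2P_a/(K_a γ)).
H = √(2×53.4/(0.3175×20.0)) = 4.101 m.

4.10 m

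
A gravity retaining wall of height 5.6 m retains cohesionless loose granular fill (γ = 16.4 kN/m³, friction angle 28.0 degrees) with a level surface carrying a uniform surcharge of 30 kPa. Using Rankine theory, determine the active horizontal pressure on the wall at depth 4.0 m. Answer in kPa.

34.5 kPa

K_a = (1 − sin φ)/(1 + sin φ) = 0.3610.
σ_v = γz + q = 16.4 × 4.0 + 30 = 95.60 kPa.
σ_h = K_a σ_v = 0.3610 × 95.60 = 34.51 kPa.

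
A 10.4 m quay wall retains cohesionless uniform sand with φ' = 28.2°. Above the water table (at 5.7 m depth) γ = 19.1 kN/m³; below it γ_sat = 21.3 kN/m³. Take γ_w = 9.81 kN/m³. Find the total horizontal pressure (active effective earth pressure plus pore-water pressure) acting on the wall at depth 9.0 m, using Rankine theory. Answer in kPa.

85.0 kPa

K_a = (1 − sin φ)/(1 + sin φ) = 0.3582.
γ' = 21.3 − 9.81 = 11.49 kN/m³.
Effective vertical stress at 9.0 m: σ'_v = 19.1×5.7 + 11.49×3.30 = 146.8 kPa.
σ'_h = K_a σ'_v = 0.3582 × 146.8 = 52.58 kPa; u = γ_w × 3.30 = 32.37 kPa.
Total σ_h = 52.58 + 32.37 = 84.95 kPa.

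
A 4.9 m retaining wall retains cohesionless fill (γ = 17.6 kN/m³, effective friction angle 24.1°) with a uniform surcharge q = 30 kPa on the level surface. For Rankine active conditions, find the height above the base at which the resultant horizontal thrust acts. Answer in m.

K_a = 0.4201.
Triangular part P₁ = ½K_aγH² = 88.77 at H/3 = 1.633 m; rectangular part P₂ = K_a q H = 61.76 at H/2 = 2.450 m.
ȳ = (P₁·1.633 + P₂·2.450)/(P₁+P₂) = 1.968 m.

1.97 m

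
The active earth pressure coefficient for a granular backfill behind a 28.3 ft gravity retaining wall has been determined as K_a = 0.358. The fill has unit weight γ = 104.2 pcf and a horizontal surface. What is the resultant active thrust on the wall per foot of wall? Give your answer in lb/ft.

P = ½ K_a γ H² = 0.5 × 0.358 × 104.2 × 28.3² = 14940 lb/ft.

14900 lb/ft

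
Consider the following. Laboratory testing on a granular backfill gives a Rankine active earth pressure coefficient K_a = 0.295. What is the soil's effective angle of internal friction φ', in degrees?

33.0°

K_a = tan²(45° − φ/2) ⇒ 45° − φ/2 = arctan(√0.295) = 28.51°.
φ = 2(45° − 28.51°) = 32.98°.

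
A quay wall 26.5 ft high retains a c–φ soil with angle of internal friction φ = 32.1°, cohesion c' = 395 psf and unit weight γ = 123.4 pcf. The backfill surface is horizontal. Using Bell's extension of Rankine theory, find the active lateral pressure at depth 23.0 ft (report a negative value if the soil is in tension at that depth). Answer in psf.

K_a = (1 − sin φ)/(1 + sin φ) = 0.3060.
σ_a = K_a γ z − 2c√K_a = 0.3060×123.4×23.0 − 2×395×0.5532 = 431.5 psf.

431 psf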